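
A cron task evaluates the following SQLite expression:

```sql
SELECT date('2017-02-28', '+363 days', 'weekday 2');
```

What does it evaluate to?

Applying '+363 days' to 2017-02-28: counting 363 days forward gives 2018-02-26.
`weekday 2` advances to the next Tuesday; 2018-02-26 is a Monday, so it moves forward to 2018-02-27.

2018-02-27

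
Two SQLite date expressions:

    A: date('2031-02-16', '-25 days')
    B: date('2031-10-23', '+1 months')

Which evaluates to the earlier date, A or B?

A = 2031-01-22.
B = 2031-11-23.
A is earlier.

A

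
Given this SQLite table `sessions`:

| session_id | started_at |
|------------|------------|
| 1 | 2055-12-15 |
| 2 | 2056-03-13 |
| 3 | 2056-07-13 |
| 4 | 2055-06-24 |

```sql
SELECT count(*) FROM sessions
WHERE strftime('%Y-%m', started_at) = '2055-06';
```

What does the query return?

Rows with year-month 2055-06: 2055-06-24 → 1.

1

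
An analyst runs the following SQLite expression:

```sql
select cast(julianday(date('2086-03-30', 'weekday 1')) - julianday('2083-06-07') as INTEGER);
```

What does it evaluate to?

1029

`weekday 1` advances to the next Monday; 2086-03-30 is a Saturday, so it moves forward to 2086-04-01.
23 days remain in June 2083 after the 7th (30 − 7).
Full months from July 2083 through March 2086 contribute their day counts.
Then 1 day into April 2086.
Total: 23 + 31 + 31 + 30 + 31 + 30 + 31 + 31 + 29 + 31 + 30 + 31 + 30 + 31 + 31 + 30 + 31 + 30 + 31 + 31 + 28 + 31 + 30 + 31 + 30 + 31 + 31 + 30 + 31 + 30 + 31 + 31 + 28 + 31 + 1 = 1029.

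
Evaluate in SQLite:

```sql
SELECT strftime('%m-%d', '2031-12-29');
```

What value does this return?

12-29

`%m-%d` extracts the month-day: 12-29.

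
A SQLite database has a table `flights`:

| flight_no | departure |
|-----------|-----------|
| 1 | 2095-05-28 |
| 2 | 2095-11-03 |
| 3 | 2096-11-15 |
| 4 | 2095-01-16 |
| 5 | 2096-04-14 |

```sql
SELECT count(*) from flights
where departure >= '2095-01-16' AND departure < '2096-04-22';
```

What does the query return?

Rows in [2095-01-16, 2096-04-22): 2095-05-28, 2095-11-03, 2095-01-16, 2096-04-14 → 4 rows.

4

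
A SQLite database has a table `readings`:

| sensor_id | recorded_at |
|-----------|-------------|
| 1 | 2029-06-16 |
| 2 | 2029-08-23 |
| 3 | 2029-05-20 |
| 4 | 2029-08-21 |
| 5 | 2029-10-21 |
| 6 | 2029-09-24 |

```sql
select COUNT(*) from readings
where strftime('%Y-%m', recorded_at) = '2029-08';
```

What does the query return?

Rows with year-month 2029-08: 2029-08-23, 2029-08-21 → 2.

2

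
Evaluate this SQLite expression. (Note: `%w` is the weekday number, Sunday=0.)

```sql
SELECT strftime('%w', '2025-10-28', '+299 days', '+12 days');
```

5

First apply '+299 days', '+12 days': 2025-10-28 → 2026-09-04.
2026-09-04 is a Friday; with Sunday=0 that is 5.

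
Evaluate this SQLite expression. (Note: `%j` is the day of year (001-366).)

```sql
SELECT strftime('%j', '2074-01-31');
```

Day-of-year for 2074-01-31: days since 2074-01-01 inclusive = 31, zero-padded to 031.

031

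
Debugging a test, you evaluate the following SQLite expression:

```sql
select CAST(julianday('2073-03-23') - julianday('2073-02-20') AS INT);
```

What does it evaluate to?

8 days remain in February 2073 after the 20th (28 − 20).
Then 23 days into March 2073.
Total: 8 + 23 = 31.

31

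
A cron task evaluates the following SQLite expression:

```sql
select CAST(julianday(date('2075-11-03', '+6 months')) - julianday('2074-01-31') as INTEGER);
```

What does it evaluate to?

Adding +6 months to 2075-11-03 gives 2076-05-03.
0 days remain in January 2074 after the 31st (31 − 31).
Full months from February 2074 through April 2076 contribute their day counts.
Then 3 days into May 2076.
Total: 0 + 28 + 31 + 30 + 31 + 30 + 31 + 31 + 30 + 31 + 30 + 31 + 31 + 28 + 31 + 30 + 31 + 30 + 31 + 31 + 30 + 31 + 30 + 31 + 31 + 29 + 31 + 30 + 3 = 823.

823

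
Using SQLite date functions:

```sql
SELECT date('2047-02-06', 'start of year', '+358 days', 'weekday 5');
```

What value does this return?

`start of year` rewinds 2047-02-06 to 2047-01-01.
Applying '+358 days' to 2047-01-01: counting 358 days forward gives 2047-12-25.
`weekday 5` advances to the next Friday; 2047-12-25 is a Wednesday, so it moves forward to 2047-12-27.

2047-12-27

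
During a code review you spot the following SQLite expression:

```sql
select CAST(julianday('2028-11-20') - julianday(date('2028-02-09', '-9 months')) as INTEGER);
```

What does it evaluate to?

Adding -9 months to 2028-02-09 gives 2027-05-09.
22 days remain in May 2027 after the 9th (31 − 9).
Full months from June 2027 through October 2028 contribute their day counts.
Then 20 days into November 2028.
Total: 22 + 30 + 31 + 31 + 30 + 31 + 30 + 31 + 31 + 29 + 31 + 30 + 31 + 30 + 31 + 31 + 30 + 31 + 20 = 561.

561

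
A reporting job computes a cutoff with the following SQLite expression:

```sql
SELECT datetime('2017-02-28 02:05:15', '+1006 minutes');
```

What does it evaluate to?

1006 minutes = 16h 46m; +1006 minutes from 2017-02-28 02:05:15 is 2017-02-28 18:51:15.

2017-02-28 18:51:15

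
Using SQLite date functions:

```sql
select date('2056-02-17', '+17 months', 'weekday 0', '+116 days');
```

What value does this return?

2057-11-15

Adding +17 months to 2056-02-17 gives 2057-07-17.
`weekday 0` advances to the next Sunday; 2057-07-17 is a Tuesday, so it moves forward to 2057-07-22.
Applying '+116 days' to 2057-07-22: counting 116 days forward gives 2057-11-15.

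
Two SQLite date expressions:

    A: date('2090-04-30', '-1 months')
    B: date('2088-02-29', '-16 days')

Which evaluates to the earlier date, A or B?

B

A = 2090-03-30.
B = 2088-02-13.
B is earlier.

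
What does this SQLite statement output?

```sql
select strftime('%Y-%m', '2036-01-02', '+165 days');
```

First apply '+165 days': 2036-01-02 → 2036-06-15.
`%Y-%m` extracts the year-month: 2036-06.

2036-06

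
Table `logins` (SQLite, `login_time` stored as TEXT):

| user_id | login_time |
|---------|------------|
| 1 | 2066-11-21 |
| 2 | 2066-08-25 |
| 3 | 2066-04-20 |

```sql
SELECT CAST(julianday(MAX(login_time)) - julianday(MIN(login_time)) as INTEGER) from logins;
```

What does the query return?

MIN = 2066-04-20, MAX = 2066-11-21.
10 days remain in April 2066 after the 20th (30 − 20).
Full months from May 2066 through October 2066 contribute their day counts.
Then 21 days into November 2066.
Total: 10 + 31 + 30 + 31 + 31 + 30 + 31 + 21 = 215.

215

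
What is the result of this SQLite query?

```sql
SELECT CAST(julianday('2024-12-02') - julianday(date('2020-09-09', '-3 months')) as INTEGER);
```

Adding -3 months to 2020-09-09 gives 2020-06-09.
21 days remain in June 2020 after the 9th (30 − 9).
Full months from July 2020 through November 2024 contribute their day counts.
Then 2 days into December 2024.
Total: 21 + 31 + 31 + 30 + 31 + 30 + 31 + 31 + 28 + 31 + 30 + 31 + 30 + 31 + 31 + 30 + 31 + 30 + 31 + 31 + 28 + 31 + 30 + 31 + 30 + 31 + 31 + 30 + 31 + 30 + 31 + 31 + 28 + 31 + 30 + 31 + 30 + 31 + 31 + 30 + 31 + 30 + 31 + 31 + 29 + 31 + 30 + 31 + 30 + 31 + 31 + 30 + 31 + 30 + 2 = 1637.

1637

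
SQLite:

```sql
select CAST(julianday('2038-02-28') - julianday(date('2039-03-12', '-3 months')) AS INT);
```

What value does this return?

Adding -3 months to 2039-03-12 gives 2038-12-12.
0 days remain in February 2038 after the 28th (28 − 28).
Full months from March 2038 through November 2038 contribute their day counts.
Then 12 days into December 2038.
Total: 0 + 31 + 30 + 31 + 30 + 31 + 31 + 30 + 31 + 30 + 12 = 287.
The subtraction is earlier − later, so the result is −287 → -287.

-287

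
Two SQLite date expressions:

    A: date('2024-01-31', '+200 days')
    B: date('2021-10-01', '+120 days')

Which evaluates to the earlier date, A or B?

B

A = 2024-08-18.
B = 2022-01-29.
B is earlier.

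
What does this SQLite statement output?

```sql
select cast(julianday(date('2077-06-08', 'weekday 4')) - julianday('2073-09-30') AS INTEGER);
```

1349

`weekday 4` advances to the next Thursday; 2077-06-08 is a Tuesday, so it moves forward to 2077-06-10.
0 days remain in September 2073 after the 30th (30 − 30).
Full months from October 2073 through May 2077 contribute their day counts.
Then 10 days into June 2077.
Total: 0 + 31 + 30 + 31 + 31 + 28 + 31 + 30 + 31 + 30 + 31 + 31 + 30 + 31 + 30 + 31 + 31 + 28 + 31 + 30 + 31 + 30 + 31 + 31 + 30 + 31 + 30 + 31 + 31 + 29 + 31 + 30 + 31 + 30 + 31 + 31 + 30 + 31 + 30 + 31 + 31 + 28 + 31 + 30 + 31 + 10 = 1349.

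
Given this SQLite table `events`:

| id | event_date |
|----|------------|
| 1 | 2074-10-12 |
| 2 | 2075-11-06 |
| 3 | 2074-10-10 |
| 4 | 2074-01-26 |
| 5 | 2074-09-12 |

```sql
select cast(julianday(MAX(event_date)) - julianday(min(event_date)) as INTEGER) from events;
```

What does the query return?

MIN = 2074-01-26, MAX = 2075-11-06.
5 days remain in January 2074 after the 26th (31 − 26).
Full months from February 2074 through October 2075 contribute their day counts.
Then 6 days into November 2075.
Total: 5 + 28 + 31 + 30 + 31 + 30 + 31 + 31 + 30 + 31 + 30 + 31 + 31 + 28 + 31 + 30 + 31 + 30 + 31 + 31 + 30 + 31 + 6 = 649.

649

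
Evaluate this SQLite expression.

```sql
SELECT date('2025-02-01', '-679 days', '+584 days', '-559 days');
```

2023-04-19

Applying '-679 days' to 2025-02-01: counting 679 days back gives 2023-03-25.
Applying '+584 days' to 2023-03-25: counting 584 days forward gives 2024-10-29.
Applying '-559 days' to 2024-10-29: counting 559 days back gives 2023-04-19.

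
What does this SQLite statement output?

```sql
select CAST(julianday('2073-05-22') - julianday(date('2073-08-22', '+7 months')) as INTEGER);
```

-304

Adding +7 months to 2073-08-22 gives 2074-03-22.
9 days remain in May 2073 after the 22nd (31 − 22).
Full months from June 2073 through February 2074 contribute their day counts.
Then 22 days into March 2074.
Total: 9 + 30 + 31 + 31 + 30 + 31 + 30 + 31 + 31 + 28 + 22 = 304.
The subtraction is earlier − later, so the result is −304 → -304.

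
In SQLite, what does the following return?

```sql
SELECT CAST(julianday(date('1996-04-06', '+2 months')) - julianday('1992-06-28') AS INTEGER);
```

1439

Adding +2 months to 1996-04-06 gives 1996-06-06.
2 days remain in June 1992 after the 28th (30 − 28).
Full months from July 1992 through May 1996 contribute their day counts.
Then 6 days into June 1996.
Total: 2 + 31 + 31 + 30 + 31 + 30 + 31 + 31 + 28 + 31 + 30 + 31 + 30 + 31 + 31 + 30 + 31 + 30 + 31 + 31 + 28 + 31 + 30 + 31 + 30 + 31 + 31 + 30 + 31 + 30 + 31 + 31 + 28 + 31 + 30 + 31 + 30 + 31 + 31 + 30 + 31 + 30 + 31 + 31 + 29 + 31 + 30 + 31 + 6 = 1439.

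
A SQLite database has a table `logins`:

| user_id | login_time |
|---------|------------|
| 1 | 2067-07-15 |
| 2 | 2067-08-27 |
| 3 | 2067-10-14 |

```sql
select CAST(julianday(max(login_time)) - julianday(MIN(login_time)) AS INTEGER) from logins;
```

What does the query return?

91

MIN = 2067-07-15, MAX = 2067-10-14.
16 days remain in July 2067 after the 15th (31 − 15).
August 2067: 31 days.
September 2067: 30 days.
Then 14 days into October 2067.
Total: 16 + 31 + 30 + 14 = 91.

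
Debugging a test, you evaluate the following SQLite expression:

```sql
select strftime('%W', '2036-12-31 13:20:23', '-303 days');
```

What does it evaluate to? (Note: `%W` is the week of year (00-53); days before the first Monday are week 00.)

First apply '-303 days': 2036-12-31 13:20:23 → 2036-03-03 13:20:23.
2036-03-03 is a Monday. SQLite's %W counts Mondays since the year started; the result is 09.

09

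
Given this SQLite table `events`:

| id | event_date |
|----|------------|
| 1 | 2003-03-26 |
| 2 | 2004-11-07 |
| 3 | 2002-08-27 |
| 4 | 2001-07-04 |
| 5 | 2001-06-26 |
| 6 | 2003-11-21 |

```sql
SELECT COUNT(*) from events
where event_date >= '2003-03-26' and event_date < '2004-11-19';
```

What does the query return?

Rows in [2003-03-26, 2004-11-19): 2003-03-26, 2004-11-07, 2003-11-21 → 3 rows.

3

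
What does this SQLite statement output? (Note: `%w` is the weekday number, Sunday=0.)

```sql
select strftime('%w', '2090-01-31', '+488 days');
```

First apply '+488 days': 2090-01-31 → 2091-06-03.
2091-06-03 is a Sunday; with Sunday=0 that is 0.

0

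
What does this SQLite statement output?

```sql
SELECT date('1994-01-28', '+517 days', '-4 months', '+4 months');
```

Applying '+517 days' to 1994-01-28: counting 517 days forward gives 1995-06-29.
Adding -4 months to 1995-06-29 targets 1995-02-29. February 1995 has only 28 days, so SQLite normalizes the 1-day overflow forward to 1995-03-01.
Adding +4 months to 1995-03-01 gives 1995-07-01.

1995-07-01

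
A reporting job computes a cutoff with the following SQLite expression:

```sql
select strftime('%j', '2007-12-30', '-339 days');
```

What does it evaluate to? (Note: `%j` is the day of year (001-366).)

First apply '-339 days': 2007-12-30 → 2007-01-25.
Day-of-year for 2007-01-25: days since 2007-01-01 inclusive = 25, zero-padded to 025.

025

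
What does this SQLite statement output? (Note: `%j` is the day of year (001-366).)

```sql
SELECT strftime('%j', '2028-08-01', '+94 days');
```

First apply '+94 days': 2028-08-01 → 2028-11-03.
Day-of-year for 2028-11-03: days since 2028-01-01 inclusive = 308, zero-padded to 308.

308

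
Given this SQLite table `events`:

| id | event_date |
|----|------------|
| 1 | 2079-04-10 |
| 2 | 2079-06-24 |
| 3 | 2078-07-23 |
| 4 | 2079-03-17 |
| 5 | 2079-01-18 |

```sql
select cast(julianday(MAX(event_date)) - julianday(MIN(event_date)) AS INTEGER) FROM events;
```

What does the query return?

336

MIN = 2078-07-23, MAX = 2079-06-24.
8 days remain in July 2078 after the 23rd (31 − 23).
Full months from August 2078 through May 2079 contribute their day counts.
Then 24 days into June 2079.
Total: 8 + 31 + 30 + 31 + 30 + 31 + 31 + 28 + 31 + 30 + 31 + 24 = 336.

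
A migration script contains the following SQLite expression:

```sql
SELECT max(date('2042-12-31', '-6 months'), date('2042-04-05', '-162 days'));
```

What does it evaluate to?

2042-07-01

date('2042-12-31', '-6 months') → 2042-07-01.
date('2042-04-05', '-162 days') → 2041-10-25.
Later of the two is 2042-07-01.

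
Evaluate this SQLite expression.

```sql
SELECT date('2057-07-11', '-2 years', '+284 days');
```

2056-04-20

Adding -2 years to 2057-07-11 gives 2055-07-11.
Applying '+284 days' to 2055-07-11: counting 284 days forward gives 2056-04-20.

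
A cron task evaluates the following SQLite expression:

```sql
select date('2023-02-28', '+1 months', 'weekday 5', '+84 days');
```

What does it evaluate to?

2023-06-23

Adding +1 month to 2023-02-28 gives 2023-03-28.
`weekday 5` advances to the next Friday; 2023-03-28 is a Tuesday, so it moves forward to 2023-03-31.
Applying '+84 days' to 2023-03-31: counting 84 days forward gives 2023-06-23.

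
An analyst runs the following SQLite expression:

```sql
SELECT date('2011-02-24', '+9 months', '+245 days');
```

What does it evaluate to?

2012-07-26

Adding +9 months to 2011-02-24 gives 2011-11-24.
Applying '+245 days' to 2011-11-24: counting 245 days forward gives 2012-07-26.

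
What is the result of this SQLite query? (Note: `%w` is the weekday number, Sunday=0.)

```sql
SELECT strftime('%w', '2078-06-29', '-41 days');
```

4

First apply '-41 days': 2078-06-29 → 2078-05-19.
2078-05-19 is a Thursday; with Sunday=0 that is 4.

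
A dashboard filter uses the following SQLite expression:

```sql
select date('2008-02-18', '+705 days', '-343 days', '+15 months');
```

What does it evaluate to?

2010-05-14

Applying '+705 days' to 2008-02-18: counting 705 days forward gives 2010-01-23.
Applying '-343 days' to 2010-01-23: counting 343 days back gives 2009-02-14.
Adding +15 months to 2009-02-14 gives 2010-05-14.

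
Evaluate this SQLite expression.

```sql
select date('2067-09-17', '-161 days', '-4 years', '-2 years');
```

Applying '-161 days' to 2067-09-17: counting 161 days back gives 2067-04-09.
Adding -4 years to 2067-04-09 gives 2063-04-09.
Adding -2 years to 2063-04-09 gives 2061-04-09.

2061-04-09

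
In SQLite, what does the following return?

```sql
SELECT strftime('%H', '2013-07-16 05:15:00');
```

05

`%H` extracts the 2-digit hour (00-23): 05.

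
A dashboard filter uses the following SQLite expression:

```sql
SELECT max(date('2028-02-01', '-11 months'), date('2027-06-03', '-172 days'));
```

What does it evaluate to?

date('2028-02-01', '-11 months') → 2027-03-01.
date('2027-06-03', '-172 days') → 2026-12-13.
Later of the two is 2027-03-01.

2027-03-01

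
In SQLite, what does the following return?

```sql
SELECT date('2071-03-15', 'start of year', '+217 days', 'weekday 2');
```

2071-08-11

`start of year` rewinds 2071-03-15 to 2071-01-01.
Applying '+217 days' to 2071-01-01: counting 217 days forward gives 2071-08-06.
`weekday 2` advances to the next Tuesday; 2071-08-06 is a Thursday, so it moves forward to 2071-08-11.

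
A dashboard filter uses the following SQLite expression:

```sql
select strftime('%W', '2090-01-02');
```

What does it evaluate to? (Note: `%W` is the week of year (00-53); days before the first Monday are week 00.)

2090-01-02 is a Monday. SQLite's %W counts Mondays since the year started; the result is 01.

01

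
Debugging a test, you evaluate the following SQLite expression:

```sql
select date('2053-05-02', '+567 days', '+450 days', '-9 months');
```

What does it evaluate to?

Applying '+567 days' to 2053-05-02: counting 567 days forward gives 2054-11-20.
Applying '+450 days' to 2054-11-20: counting 450 days forward gives 2056-02-13.
Adding -9 months to 2056-02-13 gives 2055-05-13.

2055-05-13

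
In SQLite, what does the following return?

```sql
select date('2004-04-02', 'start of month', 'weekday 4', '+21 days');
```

`start of month` rewinds 2004-04-02 to 2004-04-01.
`weekday 4` advances to the next Thursday; 2004-04-01 is already a Thursday, so it stays at 2004-04-01.
Advancing 21 more days within April lands on 2004-04-22.

2004-04-22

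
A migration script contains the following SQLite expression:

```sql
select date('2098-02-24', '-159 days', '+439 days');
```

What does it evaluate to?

2098-12-01

Applying '-159 days' to 2098-02-24: counting 159 days back gives 2097-09-18.
Applying '+439 days' to 2097-09-18: counting 439 days forward gives 2098-12-01.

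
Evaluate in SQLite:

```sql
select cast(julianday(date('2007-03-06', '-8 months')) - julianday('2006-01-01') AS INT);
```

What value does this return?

186

Adding -8 months to 2007-03-06 gives 2006-07-06.
30 days remain in January 2006 after the 1st (31 − 1).
February 2006: 28 days.
March 2006: 31 days.
April 2006: 30 days.
May 2006: 31 days.
June 2006: 30 days.
Then 6 days into July 2006.
Total: 30 + 28 + 31 + 30 + 31 + 30 + 6 = 186.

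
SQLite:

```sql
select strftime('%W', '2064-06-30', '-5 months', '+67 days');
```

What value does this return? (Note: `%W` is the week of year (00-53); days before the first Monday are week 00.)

13

First apply '-5 months', '+67 days': 2064-06-30 → 2064-04-06.
2064-04-06 is a Sunday. SQLite's %W counts Mondays since the year started; the result is 13.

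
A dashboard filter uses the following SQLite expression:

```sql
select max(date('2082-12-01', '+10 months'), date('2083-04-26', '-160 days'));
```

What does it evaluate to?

date('2082-12-01', '+10 months') → 2083-10-01.
date('2083-04-26', '-160 days') → 2082-11-17.
Later of the two is 2083-10-01.

2083-10-01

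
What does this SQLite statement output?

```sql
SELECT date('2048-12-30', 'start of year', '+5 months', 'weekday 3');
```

`start of year` rewinds 2048-12-30 to 2048-01-01.
Adding +5 months to 2048-01-01 gives 2048-06-01.
`weekday 3` advances to the next Wednesday; 2048-06-01 is a Monday, so it moves forward to 2048-06-03.

2048-06-03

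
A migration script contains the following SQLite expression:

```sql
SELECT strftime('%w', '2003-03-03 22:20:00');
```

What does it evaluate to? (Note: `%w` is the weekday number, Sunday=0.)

1

2003-03-03 is a Monday; with Sunday=0 that is 1.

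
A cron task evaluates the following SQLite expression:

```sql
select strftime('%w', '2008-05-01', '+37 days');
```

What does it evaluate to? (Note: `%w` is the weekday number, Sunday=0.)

First apply '+37 days': 2008-05-01 → 2008-06-07.
2008-06-07 is a Saturday; with Sunday=0 that is 6.

6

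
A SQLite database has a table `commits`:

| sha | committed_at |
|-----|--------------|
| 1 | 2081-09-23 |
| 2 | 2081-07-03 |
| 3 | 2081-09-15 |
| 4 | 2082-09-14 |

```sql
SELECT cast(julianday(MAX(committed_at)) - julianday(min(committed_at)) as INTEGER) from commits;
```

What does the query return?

MIN = 2081-07-03, MAX = 2082-09-14.
28 days remain in July 2081 after the 3rd (31 − 3).
Full months from August 2081 through August 2082 contribute their day counts.
Then 14 days into September 2082.
Total: 28 + 31 + 30 + 31 + 30 + 31 + 31 + 28 + 31 + 30 + 31 + 30 + 31 + 31 + 14 = 438.

438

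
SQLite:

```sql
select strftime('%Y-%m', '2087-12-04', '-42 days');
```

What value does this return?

2087-10

First apply '-42 days': 2087-12-04 → 2087-10-23.
`%Y-%m` extracts the year-month: 2087-10.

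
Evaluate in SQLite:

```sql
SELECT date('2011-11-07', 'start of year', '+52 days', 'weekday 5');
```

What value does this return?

`start of year` rewinds 2011-11-07 to 2011-01-01.
Applying '+52 days' to 2011-01-01: counting 52 days forward gives 2011-02-22.
`weekday 5` advances to the next Friday; 2011-02-22 is a Tuesday, so it moves forward to 2011-02-25.

2011-02-25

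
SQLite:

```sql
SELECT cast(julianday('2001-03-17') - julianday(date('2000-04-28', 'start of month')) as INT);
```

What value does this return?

350

`start of month` rewinds 2000-04-28 to 2000-04-01.
29 days remain in April 2000 after the 1st (30 − 1).
Full months from May 2000 through February 2001 contribute their day counts.
Then 17 days into March 2001.
Total: 29 + 31 + 30 + 31 + 31 + 30 + 31 + 30 + 31 + 31 + 28 + 17 = 350.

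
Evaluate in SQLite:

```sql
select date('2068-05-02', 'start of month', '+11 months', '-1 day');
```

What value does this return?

2069-03-31

`start of month` rewinds 2068-05-02 to 2068-05-01.
Adding +11 months to 2068-05-01 gives 2069-04-01.
Going back 1 day from 2069-04-01 reaches 2069-03-31 (last day of March, 31 days).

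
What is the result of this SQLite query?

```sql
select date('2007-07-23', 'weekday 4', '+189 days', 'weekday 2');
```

`weekday 4` advances to the next Thursday; 2007-07-23 is a Monday, so it moves forward to 2007-07-26.
Applying '+189 days' to 2007-07-26: counting 189 days forward gives 2008-01-31.
`weekday 2` advances to the next Tuesday; 2008-01-31 is a Thursday, so it moves forward to 2008-02-05.

2008-02-05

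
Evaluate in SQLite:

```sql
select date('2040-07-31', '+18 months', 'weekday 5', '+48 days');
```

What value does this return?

2042-03-20

Adding +18 months to 2040-07-31 gives 2042-01-31.
`weekday 5` advances to the next Friday; 2042-01-31 is already a Friday, so it stays at 2042-01-31.
Applying '+48 days' to 2042-01-31: counting 48 days forward gives 2042-03-20.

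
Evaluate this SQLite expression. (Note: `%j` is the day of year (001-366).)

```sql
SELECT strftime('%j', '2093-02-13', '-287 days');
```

123

First apply '-287 days': 2093-02-13 → 2092-05-02.
Day-of-year for 2092-05-02: days since 2092-01-01 inclusive = 123, zero-padded to 123.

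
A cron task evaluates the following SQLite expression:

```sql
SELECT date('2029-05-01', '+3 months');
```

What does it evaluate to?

Adding +3 months to 2029-05-01 gives 2029-08-01.

2029-08-01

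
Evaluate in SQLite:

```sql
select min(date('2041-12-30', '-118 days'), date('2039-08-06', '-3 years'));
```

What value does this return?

date('2041-12-30', '-118 days') → 2041-09-03.
date('2039-08-06', '-3 years') → 2036-08-06.
Earlier of the two is 2036-08-06.

2036-08-06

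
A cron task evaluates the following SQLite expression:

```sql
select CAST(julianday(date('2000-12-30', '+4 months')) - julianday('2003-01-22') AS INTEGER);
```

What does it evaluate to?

-632

Adding +4 months to 2000-12-30 gives 2001-04-30.
0 days remain in April 2001 after the 30th (30 − 30).
Full months from May 2001 through December 2002 contribute their day counts.
Then 22 days into January 2003.
Total: 0 + 31 + 30 + 31 + 31 + 30 + 31 + 30 + 31 + 31 + 28 + 31 + 30 + 31 + 30 + 31 + 31 + 30 + 31 + 30 + 31 + 22 = 632.
The subtraction is earlier − later, so the result is −632 → -632.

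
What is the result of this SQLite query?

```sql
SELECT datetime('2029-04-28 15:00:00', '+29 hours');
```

2029-04-29 20:00:00

+29 hours from 2029-04-28 15:00:00 is 2029-04-29 20:00:00 (crosses midnight).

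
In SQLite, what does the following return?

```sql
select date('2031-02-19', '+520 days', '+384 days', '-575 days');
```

2032-01-14

Applying '+520 days' to 2031-02-19: counting 520 days forward gives 2032-07-23.
Applying '+384 days' to 2032-07-23: counting 384 days forward gives 2033-08-11.
Applying '-575 days' to 2033-08-11: counting 575 days back gives 2032-01-14.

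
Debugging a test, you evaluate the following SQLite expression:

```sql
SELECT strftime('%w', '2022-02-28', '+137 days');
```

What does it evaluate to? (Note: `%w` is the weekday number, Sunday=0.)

5

First apply '+137 days': 2022-02-28 → 2022-07-15.
2022-07-15 is a Friday; with Sunday=0 that is 5.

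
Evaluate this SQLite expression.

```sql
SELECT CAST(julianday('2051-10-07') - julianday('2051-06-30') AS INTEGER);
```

99

0 days remain in June 2051 after the 30th (30 − 30).
July 2051: 31 days.
August 2051: 31 days.
September 2051: 30 days.
Then 7 days into October 2051.
Total: 0 + 31 + 31 + 30 + 7 = 99.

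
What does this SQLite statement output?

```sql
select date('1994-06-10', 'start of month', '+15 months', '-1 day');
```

`start of month` rewinds 1994-06-10 to 1994-06-01.
Adding +15 months to 1994-06-01 gives 1995-09-01.
Going back 1 day from 1995-09-01 reaches 1995-08-31 (last day of August, 31 days).

1995-08-31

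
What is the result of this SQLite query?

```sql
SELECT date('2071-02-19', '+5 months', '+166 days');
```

2072-01-01

Adding +5 months to 2071-02-19 gives 2071-07-19.
Applying '+166 days' to 2071-07-19: counting 166 days forward gives 2072-01-01.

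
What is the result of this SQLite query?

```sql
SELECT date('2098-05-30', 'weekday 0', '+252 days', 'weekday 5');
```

2099-02-13

`weekday 0` advances to the next Sunday; 2098-05-30 is a Friday, so it moves forward to 2098-06-01.
Applying '+252 days' to 2098-06-01: counting 252 days forward gives 2099-02-08.
`weekday 5` advances to the next Friday; 2099-02-08 is a Sunday, so it moves forward to 2099-02-13.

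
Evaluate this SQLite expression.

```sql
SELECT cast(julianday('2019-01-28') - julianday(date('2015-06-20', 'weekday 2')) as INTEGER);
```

1315

`weekday 2` advances to the next Tuesday; 2015-06-20 is a Saturday, so it moves forward to 2015-06-23.
7 days remain in June 2015 after the 23rd (30 − 23).
Full months from July 2015 through December 2018 contribute their day counts.
Then 28 days into January 2019.
Total: 7 + 31 + 31 + 30 + 31 + 30 + 31 + 31 + 29 + 31 + 30 + 31 + 30 + 31 + 31 + 30 + 31 + 30 + 31 + 31 + 28 + 31 + 30 + 31 + 30 + 31 + 31 + 30 + 31 + 30 + 31 + 31 + 28 + 31 + 30 + 31 + 30 + 31 + 31 + 30 + 31 + 30 + 31 + 28 = 1315.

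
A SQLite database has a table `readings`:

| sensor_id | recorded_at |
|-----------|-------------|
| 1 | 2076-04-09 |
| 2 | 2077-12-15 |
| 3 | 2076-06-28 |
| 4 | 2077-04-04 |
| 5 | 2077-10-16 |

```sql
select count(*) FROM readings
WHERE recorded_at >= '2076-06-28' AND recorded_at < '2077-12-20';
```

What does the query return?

Rows in [2076-06-28, 2077-12-20): 2077-12-15, 2076-06-28, 2077-04-04, 2077-10-16 → 4 rows.

4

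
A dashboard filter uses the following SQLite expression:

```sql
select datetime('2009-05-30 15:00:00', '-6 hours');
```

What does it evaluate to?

-6 hours from 2009-05-30 15:00:00 is 2009-05-30 09:00:00.

2009-05-30 09:00:00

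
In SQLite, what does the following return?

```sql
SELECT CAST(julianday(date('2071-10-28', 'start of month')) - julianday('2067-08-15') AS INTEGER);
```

`start of month` rewinds 2071-10-28 to 2071-10-01.
16 days remain in August 2067 after the 15th (31 − 15).
Full months from September 2067 through September 2071 contribute their day counts.
Then 1 day into October 2071.
Total: 16 + 30 + 31 + 30 + 31 + 31 + 29 + 31 + 30 + 31 + 30 + 31 + 31 + 30 + 31 + 30 + 31 + 31 + 28 + 31 + 30 + 31 + 30 + 31 + 31 + 30 + 31 + 30 + 31 + 31 + 28 + 31 + 30 + 31 + 30 + 31 + 31 + 30 + 31 + 30 + 31 + 31 + 28 + 31 + 30 + 31 + 30 + 31 + 31 + 30 + 1 = 1508.

1508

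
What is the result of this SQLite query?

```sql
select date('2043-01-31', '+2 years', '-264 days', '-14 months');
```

2043-03-12

Adding +2 years to 2043-01-31 gives 2045-01-31.
Applying '-264 days' to 2045-01-31: counting 264 days back gives 2044-05-12.
Adding -14 months to 2044-05-12 gives 2043-03-12.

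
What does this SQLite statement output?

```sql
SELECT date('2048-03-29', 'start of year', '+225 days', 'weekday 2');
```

2048-08-18

`start of year` rewinds 2048-03-29 to 2048-01-01.
Applying '+225 days' to 2048-01-01: counting 225 days forward gives 2048-08-13.
`weekday 2` advances to the next Tuesday; 2048-08-13 is a Thursday, so it moves forward to 2048-08-18.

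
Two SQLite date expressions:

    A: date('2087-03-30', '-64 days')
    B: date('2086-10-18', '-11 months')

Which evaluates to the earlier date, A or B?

A = 2087-01-25.
B = 2085-11-18.
B is earlier.

B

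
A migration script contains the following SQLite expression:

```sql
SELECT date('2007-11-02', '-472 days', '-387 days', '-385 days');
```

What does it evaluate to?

Applying '-472 days' to 2007-11-02: counting 472 days back gives 2006-07-18.
Applying '-387 days' to 2006-07-18: counting 387 days back gives 2005-06-26.
Applying '-385 days' to 2005-06-26: counting 385 days back gives 2004-06-06.

2004-06-06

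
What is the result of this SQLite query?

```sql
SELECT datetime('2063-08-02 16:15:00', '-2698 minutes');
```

2063-07-31 19:17:00

2698 minutes = 44h 58m; -2698 minutes from 2063-08-02 16:15:00 is 2063-07-31 19:17:00 (crosses midnight).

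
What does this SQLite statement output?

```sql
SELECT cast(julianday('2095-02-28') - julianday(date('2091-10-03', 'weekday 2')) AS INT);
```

1238

`weekday 2` advances to the next Tuesday; 2091-10-03 is a Wednesday, so it moves forward to 2091-10-09.
22 days remain in October 2091 after the 9th (31 − 9).
Full months from November 2091 through January 2095 contribute their day counts.
Then 28 days into February 2095.
Total: 22 + 30 + 31 + 31 + 29 + 31 + 30 + 31 + 30 + 31 + 31 + 30 + 31 + 30 + 31 + 31 + 28 + 31 + 30 + 31 + 30 + 31 + 31 + 30 + 31 + 30 + 31 + 31 + 28 + 31 + 30 + 31 + 30 + 31 + 31 + 30 + 31 + 30 + 31 + 31 + 28 = 1238.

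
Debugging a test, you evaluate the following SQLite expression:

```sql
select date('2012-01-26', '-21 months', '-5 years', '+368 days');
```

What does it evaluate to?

2006-04-29

Adding -21 months to 2012-01-26 gives 2010-04-26.
Adding -5 years to 2010-04-26 gives 2005-04-26.
Applying '+368 days' to 2005-04-26: counting 368 days forward gives 2006-04-29.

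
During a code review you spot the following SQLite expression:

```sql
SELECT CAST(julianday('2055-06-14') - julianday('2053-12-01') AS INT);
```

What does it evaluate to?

560

30 days remain in December 2053 after the 1st (31 − 1).
Full months from January 2054 through May 2055 contribute their day counts.
Then 14 days into June 2055.
Total: 30 + 31 + 28 + 31 + 30 + 31 + 30 + 31 + 31 + 30 + 31 + 30 + 31 + 31 + 28 + 31 + 30 + 31 + 14 = 560.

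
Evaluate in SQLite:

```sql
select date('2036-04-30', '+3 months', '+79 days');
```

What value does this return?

Adding +3 months to 2036-04-30 gives 2036-07-30.
Applying '+79 days' to 2036-07-30: counting 79 days forward gives 2036-10-17.

2036-10-17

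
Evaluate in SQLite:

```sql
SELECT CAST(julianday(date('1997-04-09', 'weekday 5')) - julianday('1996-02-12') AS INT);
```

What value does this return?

424

`weekday 5` advances to the next Friday; 1997-04-09 is a Wednesday, so it moves forward to 1997-04-11.
17 days remain in February 1996 after the 12th (29 − 12).
Full months from March 1996 through March 1997 contribute their day counts.
Then 11 days into April 1997.
Total: 17 + 31 + 30 + 31 + 30 + 31 + 31 + 30 + 31 + 30 + 31 + 31 + 28 + 31 + 11 = 424.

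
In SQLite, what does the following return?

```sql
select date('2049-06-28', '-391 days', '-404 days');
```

2047-04-25

Applying '-391 days' to 2049-06-28: counting 391 days back gives 2048-06-02.
Applying '-404 days' to 2048-06-02: counting 404 days back gives 2047-04-25.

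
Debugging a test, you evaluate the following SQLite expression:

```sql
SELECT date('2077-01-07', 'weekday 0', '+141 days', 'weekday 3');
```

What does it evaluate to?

`weekday 0` advances to the next Sunday; 2077-01-07 is a Thursday, so it moves forward to 2077-01-10.
Applying '+141 days' to 2077-01-10: counting 141 days forward gives 2077-05-31.
`weekday 3` advances to the next Wednesday; 2077-05-31 is a Monday, so it moves forward to 2077-06-02.

2077-06-02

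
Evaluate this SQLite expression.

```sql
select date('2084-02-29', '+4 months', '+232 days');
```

Adding +4 months to 2084-02-29 gives 2084-06-29.
Applying '+232 days' to 2084-06-29: counting 232 days forward gives 2085-02-16.

2085-02-16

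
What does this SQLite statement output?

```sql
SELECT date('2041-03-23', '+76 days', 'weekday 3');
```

Applying '+76 days' to 2041-03-23: counting 76 days forward gives 2041-06-07.
`weekday 3` advances to the next Wednesday; 2041-06-07 is a Friday, so it moves forward to 2041-06-12.

2041-06-12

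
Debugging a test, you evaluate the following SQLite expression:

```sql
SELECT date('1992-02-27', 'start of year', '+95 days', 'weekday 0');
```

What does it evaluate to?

`start of year` rewinds 1992-02-27 to 1992-01-01.
Applying '+95 days' to 1992-01-01: counting 95 days forward gives 1992-04-05.
`weekday 0` advances to the next Sunday; 1992-04-05 is already a Sunday, so it stays at 1992-04-05.

1992-04-05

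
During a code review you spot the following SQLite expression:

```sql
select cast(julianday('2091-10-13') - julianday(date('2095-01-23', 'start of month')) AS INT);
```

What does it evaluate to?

`start of month` rewinds 2095-01-23 to 2095-01-01.
18 days remain in October 2091 after the 13th (31 − 13).
Full months from November 2091 through December 2094 contribute their day counts.
Then 1 day into January 2095.
Total: 18 + 30 + 31 + 31 + 29 + 31 + 30 + 31 + 30 + 31 + 31 + 30 + 31 + 30 + 31 + 31 + 28 + 31 + 30 + 31 + 30 + 31 + 31 + 30 + 31 + 30 + 31 + 31 + 28 + 31 + 30 + 31 + 30 + 31 + 31 + 30 + 31 + 30 + 31 + 1 = 1176.
The subtraction is earlier − later, so the result is −1176 → -1176.

-1176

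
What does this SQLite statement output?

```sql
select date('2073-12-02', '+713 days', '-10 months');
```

2075-01-15

Applying '+713 days' to 2073-12-02: counting 713 days forward gives 2075-11-15.
Adding -10 months to 2075-11-15 gives 2075-01-15.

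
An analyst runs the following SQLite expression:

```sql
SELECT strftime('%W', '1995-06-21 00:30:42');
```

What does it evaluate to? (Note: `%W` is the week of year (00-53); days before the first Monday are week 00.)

25

1995-06-21 is a Wednesday. SQLite's %W counts Mondays since the year started; the result is 25.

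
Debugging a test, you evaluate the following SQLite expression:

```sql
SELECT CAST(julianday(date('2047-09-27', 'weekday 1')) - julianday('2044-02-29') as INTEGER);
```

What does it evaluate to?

`weekday 1` advances to the next Monday; 2047-09-27 is a Friday, so it moves forward to 2047-09-30.
0 days remain in February 2044 after the 29th (29 − 29).
Full months from March 2044 through August 2047 contribute their day counts.
Then 30 days into September 2047.
Total: 0 + 31 + 30 + 31 + 30 + 31 + 31 + 30 + 31 + 30 + 31 + 31 + 28 + 31 + 30 + 31 + 30 + 31 + 31 + 30 + 31 + 30 + 31 + 31 + 28 + 31 + 30 + 31 + 30 + 31 + 31 + 30 + 31 + 30 + 31 + 31 + 28 + 31 + 30 + 31 + 30 + 31 + 31 + 30 = 1309.

1309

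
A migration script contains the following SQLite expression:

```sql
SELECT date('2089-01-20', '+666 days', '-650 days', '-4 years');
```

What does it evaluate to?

Applying '+666 days' to 2089-01-20: counting 666 days forward gives 2090-11-17.
Applying '-650 days' to 2090-11-17: counting 650 days back gives 2089-02-05.
Adding -4 years to 2089-02-05 gives 2085-02-05.

2085-02-05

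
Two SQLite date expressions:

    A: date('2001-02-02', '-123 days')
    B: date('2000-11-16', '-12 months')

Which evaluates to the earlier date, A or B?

A = 2000-10-02.
B = 1999-11-16.
B is earlier.

B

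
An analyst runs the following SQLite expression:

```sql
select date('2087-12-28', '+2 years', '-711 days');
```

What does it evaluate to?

Adding +2 years to 2087-12-28 gives 2089-12-28.
Applying '-711 days' to 2089-12-28: counting 711 days back gives 2088-01-17.

2088-01-17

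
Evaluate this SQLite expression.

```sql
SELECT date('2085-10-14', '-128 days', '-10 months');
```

Applying '-128 days' to 2085-10-14: counting 128 days back gives 2085-06-08.
Adding -10 months to 2085-06-08 gives 2084-08-08.

2084-08-08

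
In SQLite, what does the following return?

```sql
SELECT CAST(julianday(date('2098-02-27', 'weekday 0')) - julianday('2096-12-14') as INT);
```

443

`weekday 0` advances to the next Sunday; 2098-02-27 is a Thursday, so it moves forward to 2098-03-02.
17 days remain in December 2096 after the 14th (31 − 14).
Full months from January 2097 through February 2098 contribute their day counts.
Then 2 days into March 2098.
Total: 17 + 31 + 28 + 31 + 30 + 31 + 30 + 31 + 31 + 30 + 31 + 30 + 31 + 31 + 28 + 2 = 443.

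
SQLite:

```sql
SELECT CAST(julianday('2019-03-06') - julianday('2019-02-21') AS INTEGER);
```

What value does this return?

13

7 days remain in February 2019 after the 21st (28 − 21).
Then 6 days into March 2019.
Total: 7 + 6 = 13.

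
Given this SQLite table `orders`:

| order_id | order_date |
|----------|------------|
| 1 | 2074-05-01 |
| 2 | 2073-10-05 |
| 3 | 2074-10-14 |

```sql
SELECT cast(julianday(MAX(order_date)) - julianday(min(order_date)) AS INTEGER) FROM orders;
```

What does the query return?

MIN = 2073-10-05, MAX = 2074-10-14.
26 days remain in October 2073 after the 5th (31 − 5).
Full months from November 2073 through September 2074 contribute their day counts.
Then 14 days into October 2074.
Total: 26 + 30 + 31 + 31 + 28 + 31 + 30 + 31 + 30 + 31 + 31 + 30 + 14 = 374.

374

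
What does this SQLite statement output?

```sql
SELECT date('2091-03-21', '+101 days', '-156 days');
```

2091-01-25

Applying '+101 days' to 2091-03-21: counting 101 days forward gives 2091-06-30.
Applying '-156 days' to 2091-06-30: counting 156 days back gives 2091-01-25.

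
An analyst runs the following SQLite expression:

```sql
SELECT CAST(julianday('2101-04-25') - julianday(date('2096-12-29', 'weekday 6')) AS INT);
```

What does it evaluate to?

`weekday 6` advances to the next Saturday; 2096-12-29 is already a Saturday, so it stays at 2096-12-29.
2 days remain in December 2096 after the 29th (31 − 29).
Full months from January 2097 through March 2101 contribute their day counts.
Then 25 days into April 2101.
Total: 2 + 31 + 28 + 31 + 30 + 31 + 30 + 31 + 31 + 30 + 31 + 30 + 31 + 31 + 28 + 31 + 30 + 31 + 30 + 31 + 31 + 30 + 31 + 30 + 31 + 31 + 28 + 31 + 30 + 31 + 30 + 31 + 31 + 30 + 31 + 30 + 31 + 31 + 28 + 31 + 30 + 31 + 30 + 31 + 31 + 30 + 31 + 30 + 31 + 31 + 28 + 31 + 25 = 1577.

1577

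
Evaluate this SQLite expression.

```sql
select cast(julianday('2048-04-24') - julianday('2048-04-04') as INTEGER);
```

Both dates are in April 2048: 24 − 4 = 20.

20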